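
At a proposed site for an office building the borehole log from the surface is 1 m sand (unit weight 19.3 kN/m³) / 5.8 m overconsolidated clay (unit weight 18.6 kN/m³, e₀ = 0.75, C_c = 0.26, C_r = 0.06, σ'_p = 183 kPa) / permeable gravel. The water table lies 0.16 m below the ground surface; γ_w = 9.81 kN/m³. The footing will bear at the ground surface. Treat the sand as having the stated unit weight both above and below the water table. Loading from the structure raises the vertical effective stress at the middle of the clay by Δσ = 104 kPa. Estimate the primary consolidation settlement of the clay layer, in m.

Mid-depth of clay below the ground surface: z = 1 + 5.8/2 = 3.9 m.
Total vertical stress at mid-clay: σ_v = 19.3×1 + 18.6×2.9 = 73.24 kPa.
Pore pressure: u = 9.81×(3.9 − 0.16) = 36.689 kPa.
Initial effective stress: σ'_0 = σ_v − u = 73.24 − 36.689 = 36.551 kPa.
Final effective stress: σ'_f = 36.551 + 104 = 140.55 kPa.
σ'_f = 140.55 ≤ σ'_p = 183 kPa, so the clay remains overconsolidated and only the recompression index applies:
S_c = C_r·H/(1+e₀)·log₁₀(σ'_f/σ'_0) = 0.06×5.8/1.75×log₁₀(140.55/36.551)
    = 0.19886 × 0.58493 = 0.1163 m

S_c ≈ 0.116 m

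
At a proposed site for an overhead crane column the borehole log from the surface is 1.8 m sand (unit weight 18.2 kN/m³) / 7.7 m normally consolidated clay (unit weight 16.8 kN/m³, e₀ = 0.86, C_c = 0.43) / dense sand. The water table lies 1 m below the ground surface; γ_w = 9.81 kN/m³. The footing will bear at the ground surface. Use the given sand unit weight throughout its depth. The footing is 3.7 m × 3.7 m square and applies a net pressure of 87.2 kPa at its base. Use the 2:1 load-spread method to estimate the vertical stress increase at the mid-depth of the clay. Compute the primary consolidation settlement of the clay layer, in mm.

Mid-depth of clay below the ground surface: z = 1.8 + 7.7/2 = 5.65 m.
Total vertical stress at mid-clay: σ_v = 18.2×1.8 + 16.8×3.85 = 97.44 kPa.
Pore pressure: u = 9.81×(5.65 − 1) = 45.617 kPa.
Initial effective stress: σ'_0 = σ_v − u = 97.44 − 45.617 = 51.823 kPa.
Stress increase at mid-clay by the 2:1 spreading method:
Δσ = qBL/((B+z)(L+z)) = 87.2×3.7×3.7/((3.7+5.65)(3.7+5.65)) = 13.655 kPa
Final effective stress: σ'_f = σ'_0 + Δσ = 51.823 + 13.655 = 65.478 kPa.
Normally consolidated clay, so the full stress increment lies on the virgin compression line:
S_c = C_c·H/(1+e₀)·log₁₀(σ'_f/σ'_0) = 0.43×7.7/(1+0.86)×log₁₀(65.478/51.823)
    = 1.7801 × 0.10157 = 0.1808 m

S_c ≈ 181 mm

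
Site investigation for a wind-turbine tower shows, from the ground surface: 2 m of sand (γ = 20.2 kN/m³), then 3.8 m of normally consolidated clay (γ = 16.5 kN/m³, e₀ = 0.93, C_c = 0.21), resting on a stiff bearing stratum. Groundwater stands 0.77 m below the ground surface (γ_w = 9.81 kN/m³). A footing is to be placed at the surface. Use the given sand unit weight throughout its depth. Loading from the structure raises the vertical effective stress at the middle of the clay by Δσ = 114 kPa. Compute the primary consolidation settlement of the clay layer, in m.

Mid-depth of clay below the ground surface: z = 2 + 3.8/2 = 3.9 m.
Total vertical stress at mid-clay: σ_v = 20.2×2 + 16.5×1.9 = 71.75 kPa.
Pore pressure: u = 9.81×(3.9 − 0.77) = 30.705 kPa.
Initial effective stress: σ'_0 = σ_v − u = 71.75 − 30.705 = 41.045 kPa.
Final effective stress: σ'_f = σ'_0 + Δσ = 41.045 + 114 = 155.05 kPa.
Normally consolidated clay, so the full stress increment lies on the virgin compression line:
S_c = C_c·H/(1+e₀)·log₁₀(σ'_f/σ'_0) = 0.21×3.8/(1+0.93)×log₁₀(155.05/41.045)
    = 0.41347 × 0.57721 = 0.2387 m

S_c ≈ 0.239 m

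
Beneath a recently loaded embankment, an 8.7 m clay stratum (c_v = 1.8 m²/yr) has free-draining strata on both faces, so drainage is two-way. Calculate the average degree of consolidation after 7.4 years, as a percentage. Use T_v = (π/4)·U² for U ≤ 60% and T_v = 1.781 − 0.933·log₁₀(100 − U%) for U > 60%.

Drainage path length: H_d = H/2 = 4.35 m (double drainage).
T_v = c_v·t/H_d² = 1.8×7.4/4.35² = 0.70392.
T_v = 0.70392 corresponds to the U > 60% branch:
U = 1 − 10^((1.781 − T_v)/0.933)/100 = 0.8573

U ≈ 85.7 %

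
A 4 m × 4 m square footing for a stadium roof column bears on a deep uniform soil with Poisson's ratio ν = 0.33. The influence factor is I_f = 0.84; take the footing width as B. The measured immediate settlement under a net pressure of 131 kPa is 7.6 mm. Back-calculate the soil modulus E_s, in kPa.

E_s ≈ 51600 kPa

S_e = q·B·(1−ν²)/E_s · I_f  ⇒  E_s = q·B·(1−ν²)·I_f / S_e.
E_s = 131 × 4 × 0.8911 × 0.84 / 0.0076 = 51610 kPa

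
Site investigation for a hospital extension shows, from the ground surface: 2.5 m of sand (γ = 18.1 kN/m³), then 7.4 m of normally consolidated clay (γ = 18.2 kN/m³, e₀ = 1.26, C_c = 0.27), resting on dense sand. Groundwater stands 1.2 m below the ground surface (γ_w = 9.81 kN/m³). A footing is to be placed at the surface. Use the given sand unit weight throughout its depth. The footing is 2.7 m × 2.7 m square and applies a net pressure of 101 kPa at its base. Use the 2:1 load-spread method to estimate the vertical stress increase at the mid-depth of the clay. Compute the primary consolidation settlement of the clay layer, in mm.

S_c ≈ 52.4 mm

Mid-depth of clay below the ground surface: z = 2.5 + 7.4/2 = 6.2 m.
Total vertical stress at mid-clay: σ_v = 18.1×2.5 + 18.2×3.7 = 112.59 kPa.
Pore pressure: u = 9.81×(6.2 − 1.2) = 49.05 kPa.
Initial effective stress: σ'_0 = σ_v − u = 112.59 − 49.05 = 63.54 kPa.
Stress increase at mid-clay by the 2:1 spreading method:
Δσ = qBL/((B+z)(L+z)) = 101×2.7×2.7/((2.7+6.2)(2.7+6.2)) = 9.2954 kPa
Final effective stress: σ'_f = σ'_0 + Δσ = 63.54 + 9.2954 = 72.835 kPa.
Normally consolidated clay, so the full stress increment lies on the virgin compression line:
S_c = C_c·H/(1+e₀)·log₁₀(σ'_f/σ'_0) = 0.27×7.4/(1+1.26)×log₁₀(72.835/63.54)
    = 0.88407 × 0.059293 = 0.05242 m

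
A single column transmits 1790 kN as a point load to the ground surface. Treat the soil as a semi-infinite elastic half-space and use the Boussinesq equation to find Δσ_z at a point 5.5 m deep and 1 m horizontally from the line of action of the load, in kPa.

Boussinesq vertical stress below a point load on an elastic half-space:
Δσ_z = 3P/(2πz²) · [1 + (r/z)²]^(−5/2)
r/z = 1/5.5 = 0.18182; [1+(r/z)²]^(−5/2) = 0.92191.
Δσ_z = 3×1790/(2π×5.5²) × 0.92191 = 28.253 × 0.92191 = 26.05 kPa

Δσ_z ≈ 26 kPa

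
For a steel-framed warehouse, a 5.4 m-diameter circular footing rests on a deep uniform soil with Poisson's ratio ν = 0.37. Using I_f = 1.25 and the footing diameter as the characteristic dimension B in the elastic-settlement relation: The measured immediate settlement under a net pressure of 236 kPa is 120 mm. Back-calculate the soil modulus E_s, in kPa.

E_s ≈ 11500 kPa

S_e = q·B·(1−ν²)/E_s · I_f  ⇒  E_s = q·B·(1−ν²)·I_f / S_e.
E_s = 236 × 5.4 × 0.8631 × 1.25 / 0.12 = 11460 kPa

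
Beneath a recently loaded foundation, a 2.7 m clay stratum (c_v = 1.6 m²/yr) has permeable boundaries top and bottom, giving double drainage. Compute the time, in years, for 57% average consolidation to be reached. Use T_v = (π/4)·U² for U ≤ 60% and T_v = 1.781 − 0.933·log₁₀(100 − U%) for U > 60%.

Drainage path length: H_d = H/2 = 1.35 m (double drainage).
U ≤ 60%: T_v = (π/4)·U² = (π/4)×0.57² = 0.25518.
t = T_v·H_d²/c_v = 0.25518×1.35²/1.6 = 0.2907 years.

t ≈ 0.291 years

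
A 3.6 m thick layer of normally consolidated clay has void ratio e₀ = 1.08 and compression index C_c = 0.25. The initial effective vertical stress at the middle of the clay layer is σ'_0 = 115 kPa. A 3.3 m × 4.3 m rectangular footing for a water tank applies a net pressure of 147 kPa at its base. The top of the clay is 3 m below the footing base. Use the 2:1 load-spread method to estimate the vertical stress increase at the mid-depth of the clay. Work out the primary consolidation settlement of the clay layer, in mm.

S_c ≈ 41.3 mm

Mid-depth of clay below the footing base: z = 3 + 3.6/2 = 4.8 m.
Stress increase at mid-clay by the 2:1 spreading method:
Δσ = qBL/((B+z)(L+z)) = 147×3.3×4.3/((3.3+4.8)(4.3+4.8)) = 28.299 kPa
Final effective stress: σ'_f = σ'_0 + Δσ = 115 + 28.299 = 143.3 kPa.
Normally consolidated clay, so the full stress increment lies on the virgin compression line:
S_c = C_c·H/(1+e₀)·log₁₀(σ'_f/σ'_0) = 0.25×3.6/(1+1.08)×log₁₀(143.3/115)
    = 0.43269 × 0.095548 = 0.04134 m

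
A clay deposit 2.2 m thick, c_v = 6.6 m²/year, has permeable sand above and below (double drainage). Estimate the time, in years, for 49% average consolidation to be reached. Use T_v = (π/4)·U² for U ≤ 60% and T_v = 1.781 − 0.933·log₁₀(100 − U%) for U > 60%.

Drainage path length: H_d = H/2 = 1.1 m (double drainage).
U ≤ 60%: T_v = (π/4)·U² = (π/4)×0.49² = 0.18857.
t = T_v·H_d²/c_v = 0.18857×1.1²/6.6 = 0.03457 years.

t ≈ 0.0346 years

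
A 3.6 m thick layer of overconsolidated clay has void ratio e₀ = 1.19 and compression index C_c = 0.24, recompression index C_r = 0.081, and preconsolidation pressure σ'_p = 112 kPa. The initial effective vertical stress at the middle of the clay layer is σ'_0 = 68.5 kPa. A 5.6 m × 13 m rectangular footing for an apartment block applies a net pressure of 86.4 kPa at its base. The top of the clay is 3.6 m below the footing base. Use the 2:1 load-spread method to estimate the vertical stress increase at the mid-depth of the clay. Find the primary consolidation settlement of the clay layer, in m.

S_c ≈ 0.0216 m

Mid-depth of clay below the footing base: z = 3.6 + 3.6/2 = 5.4 m.
Stress increase at mid-clay by the 2:1 spreading method:
Δσ = qBL/((B+z)(L+z)) = 86.4×5.6×13/((5.6+5.4)(13+5.4)) = 31.077 kPa
Final effective stress: σ'_f = 68.5 + 31.077 = 99.577 kPa.
σ'_f = 99.577 ≤ σ'_p = 112 kPa, so the clay remains overconsolidated and only the recompression index applies:
S_c = C_r·H/(1+e₀)·log₁₀(σ'_f/σ'_0) = 0.081×3.6/2.19×log₁₀(99.577/68.5)
    = 0.13315 × 0.16247 = 0.02163 m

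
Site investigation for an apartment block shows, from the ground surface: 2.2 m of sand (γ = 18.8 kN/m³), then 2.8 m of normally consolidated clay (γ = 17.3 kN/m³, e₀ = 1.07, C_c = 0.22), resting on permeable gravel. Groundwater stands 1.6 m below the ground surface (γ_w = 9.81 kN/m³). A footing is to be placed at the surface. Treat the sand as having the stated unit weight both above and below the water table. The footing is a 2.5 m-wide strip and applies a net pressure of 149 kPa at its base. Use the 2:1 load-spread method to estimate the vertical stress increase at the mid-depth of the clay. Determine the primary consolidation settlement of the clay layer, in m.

S_c ≈ 0.109 m

Mid-depth of clay below the ground surface: z = 2.2 + 2.8/2 = 3.6 m.
Total vertical stress at mid-clay: σ_v = 18.8×2.2 + 17.3×1.4 = 65.58 kPa.
Pore pressure: u = 9.81×(3.6 − 1.6) = 19.62 kPa.
Initial effective stress: σ'_0 = σ_v − u = 65.58 − 19.62 = 45.96 kPa.
Stress increase at mid-clay by the 2:1 spreading method:
Δσ = qB/(B+z) = 149×2.5/(2.5+3.6) = 61.066 kPa
Final effective stress: σ'_f = σ'_0 + Δσ = 45.96 + 61.066 = 107.03 kPa.
Normally consolidated clay, so the full stress increment lies on the virgin compression line:
S_c = C_c·H/(1+e₀)·log₁₀(σ'_f/σ'_0) = 0.22×2.8/(1+1.07)×log₁₀(107.03/45.96)
    = 0.29758 × 0.36713 = 0.1093 m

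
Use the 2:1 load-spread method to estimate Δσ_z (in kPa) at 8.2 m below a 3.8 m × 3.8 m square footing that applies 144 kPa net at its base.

Δσ_z ≈ 14.4 kPa

By the 2:1 method the load spreads at 1 horizontal : 2 vertical, so at depth z the loaded area has grown by z in each plan dimension:
Δσ = qBL/((B+z)(L+z)) = 144×3.8×3.8/((3.8+8.2)(3.8+8.2)) = 14.44 kPa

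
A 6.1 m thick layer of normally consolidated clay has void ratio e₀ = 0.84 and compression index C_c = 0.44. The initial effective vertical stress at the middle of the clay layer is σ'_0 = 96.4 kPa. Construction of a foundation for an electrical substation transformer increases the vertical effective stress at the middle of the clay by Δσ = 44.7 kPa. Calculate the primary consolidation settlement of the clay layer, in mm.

Final effective stress: σ'_f = σ'_0 + Δσ = 96.4 + 44.7 = 141.1 kPa.
Normally consolidated clay, so the full stress increment lies on the virgin compression line:
S_c = C_c·H/(1+e₀)·log₁₀(σ'_f/σ'_0) = 0.44×6.1/(1+0.84)×log₁₀(141.1/96.4)
    = 1.4587 × 0.16545 = 0.2413 m

S_c ≈ 241 mm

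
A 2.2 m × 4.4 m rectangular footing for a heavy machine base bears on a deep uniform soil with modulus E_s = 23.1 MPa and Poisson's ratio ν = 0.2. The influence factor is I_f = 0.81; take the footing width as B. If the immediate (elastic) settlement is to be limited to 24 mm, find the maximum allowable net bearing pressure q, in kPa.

q ≈ 324 kPa

E_s = 23.1 MPa = 23100 kPa.
S_e = q·B·(1−ν²)/E_s · I_f  ⇒  q = S_e·E_s / (B·(1−ν²)·I_f).
q = 0.024 × 23100 / (2.2 × 0.96 × 0.81) = 324.1 kPa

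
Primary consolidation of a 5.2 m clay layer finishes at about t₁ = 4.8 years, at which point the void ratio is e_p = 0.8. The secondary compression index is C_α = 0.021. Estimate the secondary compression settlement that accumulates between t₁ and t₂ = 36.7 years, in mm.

Secondary compression: S_s = C_α·H/(1+e_p)·log₁₀(t₂/t₁)
S_s = 0.021×5.2/(1+0.8)×log₁₀(36.7/4.8)
    = 0.06067 × 0.8834 = 0.05359 m

S_s ≈ 53.6 mm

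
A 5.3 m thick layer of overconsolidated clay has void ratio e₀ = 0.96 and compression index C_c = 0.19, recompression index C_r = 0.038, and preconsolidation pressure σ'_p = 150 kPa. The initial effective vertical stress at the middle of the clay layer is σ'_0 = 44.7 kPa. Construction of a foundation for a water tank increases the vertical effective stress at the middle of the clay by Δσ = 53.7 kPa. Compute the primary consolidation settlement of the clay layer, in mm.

Final effective stress: σ'_f = 44.7 + 53.7 = 98.4 kPa.
σ'_f = 98.4 ≤ σ'_p = 150 kPa, so the clay remains overconsolidated and only the recompression index applies:
S_c = C_r·H/(1+e₀)·log₁₀(σ'_f/σ'_0) = 0.038×5.3/1.96×log₁₀(98.4/44.7)
    = 0.10276 × 0.34269 = 0.03521 m

S_c ≈ 35.2 mm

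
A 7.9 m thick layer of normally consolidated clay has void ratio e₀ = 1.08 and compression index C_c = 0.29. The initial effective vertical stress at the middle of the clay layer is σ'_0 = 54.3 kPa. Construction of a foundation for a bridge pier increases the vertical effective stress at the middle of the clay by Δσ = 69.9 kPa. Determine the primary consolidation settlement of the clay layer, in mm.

S_c ≈ 396 mm

Final effective stress: σ'_f = σ'_0 + Δσ = 54.3 + 69.9 = 124.2 kPa.
Normally consolidated clay, so the full stress increment lies on the virgin compression line:
S_c = C_c·H/(1+e₀)·log₁₀(σ'_f/σ'_0) = 0.29×7.9/(1+1.08)×log₁₀(124.2/54.3)
    = 1.1014 × 0.35932 = 0.3958 m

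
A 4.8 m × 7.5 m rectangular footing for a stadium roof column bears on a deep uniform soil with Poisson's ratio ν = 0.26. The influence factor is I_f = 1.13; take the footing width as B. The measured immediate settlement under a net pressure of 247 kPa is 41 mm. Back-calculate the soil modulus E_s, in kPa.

S_e = q·B·(1−ν²)/E_s · I_f  ⇒  E_s = q·B·(1−ν²)·I_f / S_e.
E_s = 247 × 4.8 × 0.9324 × 1.13 / 0.041 = 30470 kPa

E_s ≈ 30500 kPa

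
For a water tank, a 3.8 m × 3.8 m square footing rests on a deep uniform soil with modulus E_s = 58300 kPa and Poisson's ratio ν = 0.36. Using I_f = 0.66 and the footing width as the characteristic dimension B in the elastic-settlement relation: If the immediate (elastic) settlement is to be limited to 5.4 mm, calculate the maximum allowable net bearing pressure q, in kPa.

q ≈ 144 kPa

S_e = q·B·(1−ν²)/E_s · I_f  ⇒  q = S_e·E_s / (B·(1−ν²)·I_f).
q = 0.0054 × 58300 / (3.8 × 0.8704 × 0.66) = 144.2 kPa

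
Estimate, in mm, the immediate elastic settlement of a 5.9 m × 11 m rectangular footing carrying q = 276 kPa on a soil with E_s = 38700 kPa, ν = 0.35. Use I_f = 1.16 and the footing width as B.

Immediate (elastic) settlement: S_e = q·B·(1−ν²)/E_s · I_f.
S_e = 276 × 5.9 × (1 − 0.35²) / 38700 × 1.16
    = 276 × 5.9 × 0.8775 / 38700 × 1.16
    = 0.04283 m = 42.83 mm

S_e ≈ 42.8 mm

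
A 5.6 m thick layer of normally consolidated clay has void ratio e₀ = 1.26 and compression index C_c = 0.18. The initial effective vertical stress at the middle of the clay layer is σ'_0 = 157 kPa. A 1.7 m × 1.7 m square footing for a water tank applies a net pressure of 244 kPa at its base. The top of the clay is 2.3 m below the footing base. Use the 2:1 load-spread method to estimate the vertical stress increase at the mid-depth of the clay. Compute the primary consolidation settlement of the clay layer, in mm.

S_c ≈ 18 mm

Mid-depth of clay below the footing base: z = 2.3 + 5.6/2 = 5.1 m.
Stress increase at mid-clay by the 2:1 spreading method:
Δσ = qBL/((B+z)(L+z)) = 244×1.7×1.7/((1.7+5.1)(1.7+5.1)) = 15.25 kPa
Final effective stress: σ'_f = σ'_0 + Δσ = 157 + 15.25 = 172.25 kPa.
Normally consolidated clay, so the full stress increment lies on the virgin compression line:
S_c = C_c·H/(1+e₀)·log₁₀(σ'_f/σ'_0) = 0.18×5.6/(1+1.26)×log₁₀(172.25/157)
    = 0.44602 × 0.04026 = 0.01796 m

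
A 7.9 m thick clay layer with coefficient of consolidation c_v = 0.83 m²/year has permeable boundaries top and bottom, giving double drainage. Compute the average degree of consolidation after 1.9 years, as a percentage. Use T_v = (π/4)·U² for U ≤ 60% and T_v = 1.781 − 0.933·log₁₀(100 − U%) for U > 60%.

Drainage path length: H_d = H/2 = 3.95 m (double drainage).
T_v = c_v·t/H_d² = 0.83×1.9/3.95² = 0.10107.
T_v = 0.10107 corresponds to the U ≤ 60% branch:
U = √(4T_v/π) = 0.3587

U ≈ 35.9 %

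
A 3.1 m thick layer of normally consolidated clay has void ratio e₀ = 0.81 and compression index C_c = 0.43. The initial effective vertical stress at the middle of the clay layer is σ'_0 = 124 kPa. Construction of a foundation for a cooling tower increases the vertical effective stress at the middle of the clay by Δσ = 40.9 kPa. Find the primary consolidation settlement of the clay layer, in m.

Final effective stress: σ'_f = σ'_0 + Δσ = 124 + 40.9 = 164.9 kPa.
Normally consolidated clay, so the full stress increment lies on the virgin compression line:
S_c = C_c·H/(1+e₀)·log₁₀(σ'_f/σ'_0) = 0.43×3.1/(1+0.81)×log₁₀(164.9/124)
    = 0.73646 × 0.1238 = 0.09117 m

S_c ≈ 0.0912 m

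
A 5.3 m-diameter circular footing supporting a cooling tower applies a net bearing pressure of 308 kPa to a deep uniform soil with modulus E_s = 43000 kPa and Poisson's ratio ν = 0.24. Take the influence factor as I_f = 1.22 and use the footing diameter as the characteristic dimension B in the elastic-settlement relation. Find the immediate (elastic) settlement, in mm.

S_e ≈ 43.6 mm

Immediate (elastic) settlement: S_e = q·B·(1−ν²)/E_s · I_f.
S_e = 308 × 5.3 × (1 − 0.24²) / 43000 × 1.22
    = 308 × 5.3 × 0.9424 / 43000 × 1.22
    = 0.04365 m = 43.65 mm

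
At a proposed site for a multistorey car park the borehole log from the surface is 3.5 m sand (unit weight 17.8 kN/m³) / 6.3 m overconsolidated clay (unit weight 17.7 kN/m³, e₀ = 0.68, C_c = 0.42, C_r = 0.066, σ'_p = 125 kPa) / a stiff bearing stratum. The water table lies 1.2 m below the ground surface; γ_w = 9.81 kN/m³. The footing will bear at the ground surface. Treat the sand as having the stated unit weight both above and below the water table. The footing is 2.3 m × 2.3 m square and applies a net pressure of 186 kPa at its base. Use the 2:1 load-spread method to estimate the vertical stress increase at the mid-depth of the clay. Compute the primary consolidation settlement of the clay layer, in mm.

S_c ≈ 18.7 mm

Mid-depth of clay below the ground surface: z = 3.5 + 6.3/2 = 6.65 m.
Total vertical stress at mid-clay: σ_v = 17.8×3.5 + 17.7×3.15 = 118.06 kPa.
Pore pressure: u = 9.81×(6.65 − 1.2) = 53.465 kPa.
Initial effective stress: σ'_0 = σ_v − u = 118.06 − 53.465 = 64.595 kPa.
Stress increase at mid-clay by the 2:1 spreading method:
Δσ = qBL/((B+z)(L+z)) = 186×2.3×2.3/((2.3+6.65)(2.3+6.65)) = 12.284 kPa
Final effective stress: σ'_f = 64.595 + 12.284 = 76.879 kPa.
σ'_f = 76.879 ≤ σ'_p = 125 kPa, so the clay remains overconsolidated and only the recompression index applies:
S_c = C_r·H/(1+e₀)·log₁₀(σ'_f/σ'_0) = 0.066×6.3/1.68×log₁₀(76.879/64.595)
    = 0.2475 × 0.075609 = 0.01871 m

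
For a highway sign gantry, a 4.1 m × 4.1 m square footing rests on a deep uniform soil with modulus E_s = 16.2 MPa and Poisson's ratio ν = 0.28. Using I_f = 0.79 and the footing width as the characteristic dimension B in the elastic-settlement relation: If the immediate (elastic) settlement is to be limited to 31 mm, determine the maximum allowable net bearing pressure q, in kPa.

E_s = 16.2 MPa = 16200 kPa.
S_e = q·B·(1−ν²)/E_s · I_f  ⇒  q = S_e·E_s / (B·(1−ν²)·I_f).
q = 0.031 × 16200 / (4.1 × 0.9216 × 0.79) = 168.2 kPa

q ≈ 168 kPa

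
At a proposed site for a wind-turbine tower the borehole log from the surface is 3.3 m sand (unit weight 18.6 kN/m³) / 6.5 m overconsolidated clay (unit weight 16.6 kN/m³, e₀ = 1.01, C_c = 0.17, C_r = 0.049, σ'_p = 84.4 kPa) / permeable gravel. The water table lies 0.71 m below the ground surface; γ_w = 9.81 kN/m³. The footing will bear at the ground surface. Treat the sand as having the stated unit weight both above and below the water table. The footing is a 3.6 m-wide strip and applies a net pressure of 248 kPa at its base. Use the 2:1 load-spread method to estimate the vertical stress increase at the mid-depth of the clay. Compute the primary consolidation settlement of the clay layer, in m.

S_c ≈ 0.157 m

Mid-depth of clay below the ground surface: z = 3.3 + 6.5/2 = 6.55 m.
Total vertical stress at mid-clay: σ_v = 18.6×3.3 + 16.6×3.25 = 115.33 kPa.
Pore pressure: u = 9.81×(6.55 − 0.71) = 57.29 kPa.
Initial effective stress: σ'_0 = σ_v − u = 115.33 − 57.29 = 58.04 kPa.
Stress increase at mid-clay by the 2:1 spreading method:
Δσ = qB/(B+z) = 248×3.6/(3.6+6.55) = 87.961 kPa
Final effective stress: σ'_f = 58.04 + 87.961 = 146 kPa.
σ'_f = 146 > σ'_p = 84.4 kPa, so the stress path crosses the preconsolidation pressure — recompression up to σ'_p, then virgin compression beyond:
S_c = H/(1+e₀)·[C_r·log₁₀(σ'_p/σ'_0) + C_c·log₁₀(σ'_f/σ'_p)]
    = 6.5/2.01 × [0.049×log₁₀(84.4/58.04) + 0.17×log₁₀(146/84.4)]
    = 3.2338 × [0.0079681 + 0.040462] = 0.1566 m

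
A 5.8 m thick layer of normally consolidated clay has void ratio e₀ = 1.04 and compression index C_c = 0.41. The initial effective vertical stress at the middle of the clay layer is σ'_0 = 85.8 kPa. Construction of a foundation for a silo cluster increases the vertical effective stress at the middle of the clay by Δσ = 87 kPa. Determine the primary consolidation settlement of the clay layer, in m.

Final effective stress: σ'_f = σ'_0 + Δσ = 85.8 + 87 = 172.8 kPa.
Normally consolidated clay, so the full stress increment lies on the virgin compression line:
S_c = C_c·H/(1+e₀)·log₁₀(σ'_f/σ'_0) = 0.41×5.8/(1+1.04)×log₁₀(172.8/85.8)
    = 1.1657 × 0.30406 = 0.3544 m

S_c ≈ 0.354 m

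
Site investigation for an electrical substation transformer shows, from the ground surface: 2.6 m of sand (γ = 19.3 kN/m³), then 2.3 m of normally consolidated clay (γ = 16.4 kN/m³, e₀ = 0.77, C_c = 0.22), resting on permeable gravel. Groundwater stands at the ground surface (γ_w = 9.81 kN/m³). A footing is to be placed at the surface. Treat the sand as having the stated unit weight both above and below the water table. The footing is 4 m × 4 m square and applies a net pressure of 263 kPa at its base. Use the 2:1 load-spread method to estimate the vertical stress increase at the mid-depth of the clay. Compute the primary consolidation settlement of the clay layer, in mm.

S_c ≈ 143 mm

Mid-depth of clay below the ground surface: z = 2.6 + 2.3/2 = 3.75 m.
Total vertical stress at mid-clay: σ_v = 19.3×2.6 + 16.4×1.15 = 69.04 kPa.
Pore pressure: u = 9.81×(3.75 − 0) = 36.788 kPa.
Initial effective stress: σ'_0 = σ_v − u = 69.04 − 36.788 = 32.252 kPa.
Stress increase at mid-clay by the 2:1 spreading method:
Δσ = qBL/((B+z)(L+z)) = 263×4×4/((4+3.75)(4+3.75)) = 70.06 kPa
Final effective stress: σ'_f = σ'_0 + Δσ = 32.252 + 70.06 = 102.31 kPa.
Normally consolidated clay, so the full stress increment lies on the virgin compression line:
S_c = C_c·H/(1+e₀)·log₁₀(σ'_f/σ'_0) = 0.22×2.3/(1+0.77)×log₁₀(102.31/32.252)
    = 0.28588 × 0.50136 = 0.1433 m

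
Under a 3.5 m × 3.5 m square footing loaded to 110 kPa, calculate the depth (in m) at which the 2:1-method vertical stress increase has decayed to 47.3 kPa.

z ≈ 1.84 m

2:1 spreading — at depth z the loaded area has grown by z in each plan dimension:
qB²/(B+z)² = Δσ_z ⇒ z = B(√(q/Δσ_z) − 1) = 3.5×(√(110/47.3) − 1) = 1.837 m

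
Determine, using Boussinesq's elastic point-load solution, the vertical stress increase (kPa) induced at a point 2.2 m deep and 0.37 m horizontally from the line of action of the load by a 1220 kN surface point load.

Boussinesq vertical stress below a point load on an elastic half-space:
Δσ_z = 3P/(2πz²) · [1 + (r/z)²]^(−5/2)
r/z = 0.37/2.2 = 0.16818; [1+(r/z)²]^(−5/2) = 0.93264.
Δσ_z = 3×1220/(2π×2.2²) × 0.93264 = 120.35 × 0.93264 = 112.2 kPa

Δσ_z ≈ 112 kPa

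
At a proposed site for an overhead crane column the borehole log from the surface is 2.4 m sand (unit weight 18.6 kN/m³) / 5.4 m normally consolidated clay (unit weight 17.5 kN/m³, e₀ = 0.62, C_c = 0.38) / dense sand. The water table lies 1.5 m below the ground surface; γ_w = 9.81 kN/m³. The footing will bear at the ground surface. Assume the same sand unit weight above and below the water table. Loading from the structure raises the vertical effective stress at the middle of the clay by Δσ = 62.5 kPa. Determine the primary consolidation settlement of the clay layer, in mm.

Mid-depth of clay below the ground surface: z = 2.4 + 5.4/2 = 5.1 m.
Total vertical stress at mid-clay: σ_v = 18.6×2.4 + 17.5×2.7 = 91.89 kPa.
Pore pressure: u = 9.81×(5.1 − 1.5) = 35.316 kPa.
Initial effective stress: σ'_0 = σ_v − u = 91.89 − 35.316 = 56.574 kPa.
Final effective stress: σ'_f = σ'_0 + Δσ = 56.574 + 62.5 = 119.07 kPa.
Normally consolidated clay, so the full stress increment lies on the virgin compression line:
S_c = C_c·H/(1+e₀)·log₁₀(σ'_f/σ'_0) = 0.38×5.4/(1+0.62)×log₁₀(119.07/56.574)
    = 1.2667 × 0.32319 = 0.4094 m

S_c ≈ 409 mm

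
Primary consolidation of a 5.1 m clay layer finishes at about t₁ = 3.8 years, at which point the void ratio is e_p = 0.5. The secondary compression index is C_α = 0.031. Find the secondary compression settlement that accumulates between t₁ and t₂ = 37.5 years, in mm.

Secondary compression: S_s = C_α·H/(1+e_p)·log₁₀(t₂/t₁)
S_s = 0.031×5.1/(1+0.5)×log₁₀(37.5/3.8)
    = 0.1054 × 0.9942 = 0.1048 m

S_s ≈ 105 mm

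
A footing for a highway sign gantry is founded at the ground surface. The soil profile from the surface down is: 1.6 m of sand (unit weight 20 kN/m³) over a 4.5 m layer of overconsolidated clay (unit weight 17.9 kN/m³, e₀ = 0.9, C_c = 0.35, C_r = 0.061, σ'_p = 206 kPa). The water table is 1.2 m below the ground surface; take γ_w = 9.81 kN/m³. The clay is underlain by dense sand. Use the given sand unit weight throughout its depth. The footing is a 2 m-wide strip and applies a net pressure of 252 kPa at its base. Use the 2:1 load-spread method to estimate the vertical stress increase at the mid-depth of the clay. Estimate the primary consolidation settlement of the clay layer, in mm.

Mid-depth of clay below the ground surface: z = 1.6 + 4.5/2 = 3.85 m.
Total vertical stress at mid-clay: σ_v = 20×1.6 + 17.9×2.25 = 72.275 kPa.
Pore pressure: u = 9.81×(3.85 − 1.2) = 25.997 kPa.
Initial effective stress: σ'_0 = σ_v − u = 72.275 − 25.997 = 46.278 kPa.
Stress increase at mid-clay by the 2:1 spreading method:
Δσ = qB/(B+z) = 252×2/(2+3.85) = 86.154 kPa
Final effective stress: σ'_f = 46.278 + 86.154 = 132.43 kPa.
σ'_f = 132.43 ≤ σ'_p = 206 kPa, so the clay remains overconsolidated and only the recompression index applies:
S_c = C_r·H/(1+e₀)·log₁₀(σ'_f/σ'_0) = 0.061×4.5/1.9×log₁₀(132.43/46.278)
    = 0.14447 × 0.45661 = 0.06597 m

S_c ≈ 66 mm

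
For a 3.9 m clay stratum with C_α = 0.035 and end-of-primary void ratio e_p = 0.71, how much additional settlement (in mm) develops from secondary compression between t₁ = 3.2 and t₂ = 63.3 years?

S_s ≈ 103 mm

Secondary compression: S_s = C_α·H/(1+e_p)·log₁₀(t₂/t₁)
S_s = 0.035×3.9/(1+0.71)×log₁₀(63.3/3.2)
    = 0.07982 × 1.296 = 0.1035 m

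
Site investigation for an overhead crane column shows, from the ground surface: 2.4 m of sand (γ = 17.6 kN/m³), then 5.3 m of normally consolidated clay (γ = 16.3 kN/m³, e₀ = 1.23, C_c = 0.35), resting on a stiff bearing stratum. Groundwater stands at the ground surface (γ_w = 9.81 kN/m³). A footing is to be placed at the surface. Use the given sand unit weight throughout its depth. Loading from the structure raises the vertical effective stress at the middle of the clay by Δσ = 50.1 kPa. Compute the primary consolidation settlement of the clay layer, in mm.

Mid-depth of clay below the ground surface: z = 2.4 + 5.3/2 = 5.05 m.
Total vertical stress at mid-clay: σ_v = 17.6×2.4 + 16.3×2.65 = 85.435 kPa.
Pore pressure: u = 9.81×(5.05 − 0) = 49.541 kPa.
Initial effective stress: σ'_0 = σ_v − u = 85.435 − 49.541 = 35.894 kPa.
Final effective stress: σ'_f = σ'_0 + Δσ = 35.894 + 50.1 = 85.994 kPa.
Normally consolidated clay, so the full stress increment lies on the virgin compression line:
S_c = C_c·H/(1+e₀)·log₁₀(σ'_f/σ'_0) = 0.35×5.3/(1+1.23)×log₁₀(85.994/35.894)
    = 0.83184 × 0.37945 = 0.3156 m

S_c ≈ 316 mm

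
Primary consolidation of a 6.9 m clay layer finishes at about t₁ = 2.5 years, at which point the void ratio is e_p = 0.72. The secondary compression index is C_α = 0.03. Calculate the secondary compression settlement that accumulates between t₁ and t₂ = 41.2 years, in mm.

S_s ≈ 146 mm

Secondary compression: S_s = C_α·H/(1+e_p)·log₁₀(t₂/t₁)
S_s = 0.03×6.9/(1+0.72)×log₁₀(41.2/2.5)
    = 0.1203 × 1.217 = 0.1465 m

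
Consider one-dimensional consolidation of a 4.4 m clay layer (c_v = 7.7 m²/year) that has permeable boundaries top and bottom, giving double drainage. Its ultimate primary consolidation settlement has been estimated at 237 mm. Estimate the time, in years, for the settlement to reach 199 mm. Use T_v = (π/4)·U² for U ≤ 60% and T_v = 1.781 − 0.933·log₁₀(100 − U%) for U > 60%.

t ≈ 0.413 years

Drainage path length: H_d = H/2 = 2.2 m (double drainage).
U = S(t)/S_ult = 199/237 = 0.8397.
U > 60%: T_v = 1.781 − 0.933·log₁₀(100 − 83.966) = 0.6567.
t = T_v·H_d²/c_v = 0.6567×2.2²/7.7 = 0.4128 years.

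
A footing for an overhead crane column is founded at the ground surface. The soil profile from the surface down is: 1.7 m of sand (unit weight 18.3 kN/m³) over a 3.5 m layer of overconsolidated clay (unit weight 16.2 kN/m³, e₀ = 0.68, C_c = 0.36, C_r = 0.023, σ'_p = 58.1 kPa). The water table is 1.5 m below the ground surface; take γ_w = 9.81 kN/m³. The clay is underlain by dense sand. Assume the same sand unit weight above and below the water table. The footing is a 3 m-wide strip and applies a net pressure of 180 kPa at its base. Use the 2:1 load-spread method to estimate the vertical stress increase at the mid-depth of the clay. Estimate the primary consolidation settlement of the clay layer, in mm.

Mid-depth of clay below the ground surface: z = 1.7 + 3.5/2 = 3.45 m.
Total vertical stress at mid-clay: σ_v = 18.3×1.7 + 16.2×1.75 = 59.46 kPa.
Pore pressure: u = 9.81×(3.45 − 1.5) = 19.13 kPa.
Initial effective stress: σ'_0 = σ_v − u = 59.46 − 19.13 = 40.33 kPa.
Stress increase at mid-clay by the 2:1 spreading method:
Δσ = qB/(B+z) = 180×3/(3+3.45) = 83.721 kPa
Final effective stress: σ'_f = 40.33 + 83.721 = 124.05 kPa.
σ'_f = 124.05 > σ'_p = 58.1 kPa, so the stress path crosses the preconsolidation pressure — recompression up to σ'_p, then virgin compression beyond:
S_c = H/(1+e₀)·[C_r·log₁₀(σ'_p/σ'_0) + C_c·log₁₀(σ'_f/σ'_p)]
    = 3.5/1.68 × [0.023×log₁₀(58.1/40.33) + 0.36×log₁₀(124.05/58.1)]
    = 2.0833 × [0.0036466 + 0.11859] = 0.2547 m

S_c ≈ 255 mm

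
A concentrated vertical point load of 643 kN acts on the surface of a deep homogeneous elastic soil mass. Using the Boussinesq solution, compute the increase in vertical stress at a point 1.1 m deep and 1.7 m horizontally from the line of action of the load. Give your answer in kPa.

Δσ_z ≈ 12 kPa

Boussinesq vertical stress below a point load on an elastic half-space:
Δσ_z = 3P/(2πz²) · [1 + (r/z)²]^(−5/2)
r/z = 1.7/1.1 = 1.5455; [1+(r/z)²]^(−5/2) = 0.047316.
Δσ_z = 3×643/(2π×1.1²) × 0.047316 = 253.73 × 0.047316 = 12.01 kPa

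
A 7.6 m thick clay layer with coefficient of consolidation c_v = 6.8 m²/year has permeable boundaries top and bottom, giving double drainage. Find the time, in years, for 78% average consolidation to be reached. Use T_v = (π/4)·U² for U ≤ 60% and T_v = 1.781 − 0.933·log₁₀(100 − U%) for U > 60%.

t ≈ 1.12 years

Drainage path length: H_d = H/2 = 3.8 m (double drainage).
U > 60%: T_v = 1.781 − 0.933·log₁₀(100 − 78) = 0.52852.
t = T_v·H_d²/c_v = 0.52852×3.8²/6.8 = 1.122 years.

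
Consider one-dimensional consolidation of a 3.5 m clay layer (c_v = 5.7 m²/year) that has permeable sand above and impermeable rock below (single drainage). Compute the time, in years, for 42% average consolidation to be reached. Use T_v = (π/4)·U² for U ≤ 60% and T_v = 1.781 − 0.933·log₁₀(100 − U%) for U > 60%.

t ≈ 0.298 years

Drainage path length: H_d = H = 3.5 m (single drainage).
U ≤ 60%: T_v = (π/4)·U² = (π/4)×0.42² = 0.13854.
t = T_v·H_d²/c_v = 0.13854×3.5²/5.7 = 0.2977 years.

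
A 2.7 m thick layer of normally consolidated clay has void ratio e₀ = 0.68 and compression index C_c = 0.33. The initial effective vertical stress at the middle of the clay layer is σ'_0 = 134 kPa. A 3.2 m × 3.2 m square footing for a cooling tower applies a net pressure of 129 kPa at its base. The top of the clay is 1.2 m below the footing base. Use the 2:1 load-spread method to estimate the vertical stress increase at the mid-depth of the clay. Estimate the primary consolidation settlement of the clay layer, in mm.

Mid-depth of clay below the footing base: z = 1.2 + 2.7/2 = 2.55 m.
Stress increase at mid-clay by the 2:1 spreading method:
Δσ = qBL/((B+z)(L+z)) = 129×3.2×3.2/((3.2+2.55)(3.2+2.55)) = 39.953 kPa
Final effective stress: σ'_f = σ'_0 + Δσ = 134 + 39.953 = 173.95 kPa.
Normally consolidated clay, so the full stress increment lies on the virgin compression line:
S_c = C_c·H/(1+e₀)·log₁₀(σ'_f/σ'_0) = 0.33×2.7/(1+0.68)×log₁₀(173.95/134)
    = 0.53036 × 0.11332 = 0.0601 m

S_c ≈ 60.1 mm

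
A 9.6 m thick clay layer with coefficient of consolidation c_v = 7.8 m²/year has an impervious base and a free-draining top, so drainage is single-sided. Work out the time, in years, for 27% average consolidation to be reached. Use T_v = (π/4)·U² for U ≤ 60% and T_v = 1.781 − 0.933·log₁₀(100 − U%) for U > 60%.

t ≈ 0.677 years

Drainage path length: H_d = H = 9.6 m (single drainage).
U ≤ 60%: T_v = (π/4)·U² = (π/4)×0.27² = 0.057256.
t = T_v·H_d²/c_v = 0.057256×9.6²/7.8 = 0.6765 years.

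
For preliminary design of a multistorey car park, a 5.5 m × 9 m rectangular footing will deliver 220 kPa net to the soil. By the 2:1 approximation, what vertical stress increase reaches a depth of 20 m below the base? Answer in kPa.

By the 2:1 method the load spreads at 1 horizontal : 2 vertical, so at depth z the loaded area has grown by z in each plan dimension:
Δσ = qBL/((B+z)(L+z)) = 220×5.5×9/((5.5+20)(9+20)) = 14.726 kPa

Δσ_z ≈ 14.7 kPa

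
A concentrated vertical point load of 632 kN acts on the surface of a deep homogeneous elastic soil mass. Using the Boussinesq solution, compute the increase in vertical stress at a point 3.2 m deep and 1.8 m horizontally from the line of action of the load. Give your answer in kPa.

Δσ_z ≈ 14.8 kPa

Boussinesq vertical stress below a point load on an elastic half-space:
Δσ_z = 3P/(2πz²) · [1 + (r/z)²]^(−5/2)
r/z = 1.8/3.2 = 0.5625; [1+(r/z)²]^(−5/2) = 0.50295.
Δσ_z = 3×632/(2π×3.2²) × 0.50295 = 29.469 × 0.50295 = 14.82 kPa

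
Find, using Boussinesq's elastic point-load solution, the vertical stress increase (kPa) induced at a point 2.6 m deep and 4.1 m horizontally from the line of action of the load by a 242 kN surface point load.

Boussinesq vertical stress below a point load on an elastic half-space:
Δσ_z = 3P/(2πz²) · [1 + (r/z)²]^(−5/2)
r/z = 4.1/2.6 = 1.5769; [1+(r/z)²]^(−5/2) = 0.044052.
Δσ_z = 3×242/(2π×2.6²) × 0.044052 = 17.093 × 0.044052 = 0.753 kPa

Δσ_z ≈ 0.753 kPa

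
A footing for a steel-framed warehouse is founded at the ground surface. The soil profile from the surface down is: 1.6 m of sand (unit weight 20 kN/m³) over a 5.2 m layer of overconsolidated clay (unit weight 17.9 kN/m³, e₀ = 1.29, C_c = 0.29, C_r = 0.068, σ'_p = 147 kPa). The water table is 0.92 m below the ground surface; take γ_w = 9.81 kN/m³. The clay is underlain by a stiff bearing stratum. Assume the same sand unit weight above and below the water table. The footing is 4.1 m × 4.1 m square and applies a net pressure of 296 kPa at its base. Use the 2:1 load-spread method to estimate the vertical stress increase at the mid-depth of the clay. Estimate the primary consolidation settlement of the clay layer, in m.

Mid-depth of clay below the ground surface: z = 1.6 + 5.2/2 = 4.2 m.
Total vertical stress at mid-clay: σ_v = 20×1.6 + 17.9×2.6 = 78.54 kPa.
Pore pressure: u = 9.81×(4.2 − 0.92) = 32.177 kPa.
Initial effective stress: σ'_0 = σ_v − u = 78.54 − 32.177 = 46.363 kPa.
Stress increase at mid-clay by the 2:1 spreading method:
Δσ = qBL/((B+z)(L+z)) = 296×4.1×4.1/((4.1+4.2)(4.1+4.2)) = 72.228 kPa
Final effective stress: σ'_f = 46.363 + 72.228 = 118.59 kPa.
σ'_f = 118.59 ≤ σ'_p = 147 kPa, so the clay remains overconsolidated and only the recompression index applies:
S_c = C_r·H/(1+e₀)·log₁₀(σ'_f/σ'_0) = 0.068×5.2/2.29×log₁₀(118.59/46.363)
    = 0.15441 × 0.40788 = 0.06298 m

S_c ≈ 0.063 m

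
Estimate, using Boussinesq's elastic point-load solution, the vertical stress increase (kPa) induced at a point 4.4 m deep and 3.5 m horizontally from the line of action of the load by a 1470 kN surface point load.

Δσ_z ≈ 10.6 kPa

Boussinesq vertical stress below a point load on an elastic half-space:
Δσ_z = 3P/(2πz²) · [1 + (r/z)²]^(−5/2)
r/z = 3.5/4.4 = 0.79545; [1+(r/z)²]^(−5/2) = 0.29356.
Δσ_z = 3×1470/(2π×4.4²) × 0.29356 = 36.254 × 0.29356 = 10.64 kPa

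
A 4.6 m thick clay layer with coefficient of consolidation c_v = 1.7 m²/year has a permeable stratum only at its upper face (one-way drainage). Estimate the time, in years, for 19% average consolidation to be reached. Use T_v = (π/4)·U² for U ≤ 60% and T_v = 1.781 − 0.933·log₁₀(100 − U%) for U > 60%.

t ≈ 0.353 years

Drainage path length: H_d = H = 4.6 m (single drainage).
U ≤ 60%: T_v = (π/4)·U² = (π/4)×0.19² = 0.028353.
t = T_v·H_d²/c_v = 0.028353×4.6²/1.7 = 0.3529 years.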